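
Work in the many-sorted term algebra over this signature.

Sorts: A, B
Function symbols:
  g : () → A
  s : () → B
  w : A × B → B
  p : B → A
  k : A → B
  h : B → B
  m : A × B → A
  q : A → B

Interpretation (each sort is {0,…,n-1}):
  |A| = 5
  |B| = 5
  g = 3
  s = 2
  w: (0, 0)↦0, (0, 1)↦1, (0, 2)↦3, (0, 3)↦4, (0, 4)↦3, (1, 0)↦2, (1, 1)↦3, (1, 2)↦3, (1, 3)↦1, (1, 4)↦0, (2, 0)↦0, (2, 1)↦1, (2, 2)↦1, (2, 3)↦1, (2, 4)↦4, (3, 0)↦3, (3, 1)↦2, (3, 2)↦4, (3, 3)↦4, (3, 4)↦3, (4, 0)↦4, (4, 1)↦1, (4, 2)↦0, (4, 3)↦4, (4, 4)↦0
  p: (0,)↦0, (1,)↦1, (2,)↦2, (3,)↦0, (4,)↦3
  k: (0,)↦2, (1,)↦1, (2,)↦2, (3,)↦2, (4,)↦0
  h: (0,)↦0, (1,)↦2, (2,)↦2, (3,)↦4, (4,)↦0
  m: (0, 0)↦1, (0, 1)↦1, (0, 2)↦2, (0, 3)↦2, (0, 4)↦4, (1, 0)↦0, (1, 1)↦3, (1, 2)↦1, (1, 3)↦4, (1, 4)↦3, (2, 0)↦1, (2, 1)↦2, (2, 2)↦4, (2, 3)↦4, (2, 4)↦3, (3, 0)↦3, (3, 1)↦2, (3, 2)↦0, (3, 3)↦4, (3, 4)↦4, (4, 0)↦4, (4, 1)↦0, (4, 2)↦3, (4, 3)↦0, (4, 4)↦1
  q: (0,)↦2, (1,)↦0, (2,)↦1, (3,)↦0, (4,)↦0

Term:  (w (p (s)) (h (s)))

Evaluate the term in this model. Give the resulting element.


  s = 2
  (p (s)) = p(2,) = 2
  s = 2
  (h (s)) = h(2,) = 2
  (w (p (s)) (h (s))) = w(2, 2) = 1

value = 1


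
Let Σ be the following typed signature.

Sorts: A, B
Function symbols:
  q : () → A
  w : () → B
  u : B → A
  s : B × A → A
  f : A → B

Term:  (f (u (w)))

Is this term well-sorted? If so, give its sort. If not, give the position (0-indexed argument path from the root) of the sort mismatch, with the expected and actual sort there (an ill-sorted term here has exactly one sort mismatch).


    (w) : B
  (u (w)) : A
(f (u (w))) : B

well-sorted; sort = B


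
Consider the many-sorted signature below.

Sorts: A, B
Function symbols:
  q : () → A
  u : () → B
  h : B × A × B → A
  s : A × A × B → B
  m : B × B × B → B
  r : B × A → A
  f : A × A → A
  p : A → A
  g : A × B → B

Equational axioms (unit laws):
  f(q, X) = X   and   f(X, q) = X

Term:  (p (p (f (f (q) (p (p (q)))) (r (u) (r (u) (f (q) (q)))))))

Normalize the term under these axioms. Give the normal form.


1. (p (p (f (f (q) (p (p (q)))) (r (u) (r (u) (f (q) (q)))))))  →  (p (p (f (p (p (q))) (r (u) (r (u) (f (q) (q)))))))
2. (p (p (f (p (p (q))) (r (u) (r (u) (f (q) (q)))))))  →  (p (p (f (p (p (q))) (r (u) (r (u) (q))))))

normal form = (p (p (f (p (p (q))) (r (u) (r (u) (q))))))


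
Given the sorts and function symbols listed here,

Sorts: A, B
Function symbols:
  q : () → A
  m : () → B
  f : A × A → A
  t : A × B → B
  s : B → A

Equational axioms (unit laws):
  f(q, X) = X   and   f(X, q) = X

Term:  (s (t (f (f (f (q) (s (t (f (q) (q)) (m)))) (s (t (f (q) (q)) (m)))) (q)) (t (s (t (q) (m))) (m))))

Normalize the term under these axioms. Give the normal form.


1. (s (t (f (f (f (q) (s (t (f (q) (q)) (m)))) (s (t (f (q) (q)) (m)))) (q)) (t (s (t (q) (m))) (m))))  →  (s (t (f (f (q) (s (t (f (q) (q)) (m)))) (s (t (f (q) (q)) (m)))) (t (s (t (q) (m))) (m))))
2. (s (t (f (f (q) (s (t (f (q) (q)) (m)))) (s (t (f (q) (q)) (m)))) (t (s (t (q) (m))) (m))))  →  (s (t (f (s (t (f (q) (q)) (m))) (s (t (f (q) (q)) (m)))) (t (s (t (q) (m))) (m))))
3. (s (t (f (s (t (f (q) (q)) (m))) (s (t (f (q) (q)) (m)))) (t (s (t (q) (m))) (m))))  →  (s (t (f (s (t (q) (m))) (s (t (f (q) (q)) (m)))) (t (s (t (q) (m))) (m))))
4. (s (t (f (s (t (q) (m))) (s (t (f (q) (q)) (m)))) (t (s (t (q) (m))) (m))))  →  (s (t (f (s (t (q) (m))) (s (t (q) (m)))) (t (s (t (q) (m))) (m))))

normal form = (s (t (f (s (t (q) (m))) (s (t (q) (m)))) (t (s (t (q) (m))) (m))))


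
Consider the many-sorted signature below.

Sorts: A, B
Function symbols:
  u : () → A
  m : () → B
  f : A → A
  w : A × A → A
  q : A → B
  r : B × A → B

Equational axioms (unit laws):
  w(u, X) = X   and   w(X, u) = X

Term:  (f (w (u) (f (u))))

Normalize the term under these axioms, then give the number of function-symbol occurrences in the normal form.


1. (f (w (u) (f (u))))  →  (f (f (u)))
normal form: (f (f (u)))

size = 3


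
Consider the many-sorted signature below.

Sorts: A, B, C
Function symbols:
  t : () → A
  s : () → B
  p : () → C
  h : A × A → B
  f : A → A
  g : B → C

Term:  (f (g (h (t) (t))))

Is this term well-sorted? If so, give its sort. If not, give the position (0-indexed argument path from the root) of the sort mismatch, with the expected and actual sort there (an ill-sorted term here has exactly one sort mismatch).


      (t) : A
      (t) : A
    (h (t) (t)) : B
  (g (h (t) (t))) : C
(f (g (h (t) (t)))) : ✗ arg 0 at [0] has sort C, expected A

ill-sorted at position [0]: expected A, got C


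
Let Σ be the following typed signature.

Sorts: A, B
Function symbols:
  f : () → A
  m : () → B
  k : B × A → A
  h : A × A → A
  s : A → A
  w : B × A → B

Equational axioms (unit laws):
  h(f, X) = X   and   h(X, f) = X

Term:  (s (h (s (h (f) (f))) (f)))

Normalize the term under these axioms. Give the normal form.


normal form = (s (s (f)))

1. (s (h (s (h (f) (f))) (f)))  →  (s (s (h (f) (f))))
2. (s (s (h (f) (f))))  →  (s (s (f)))


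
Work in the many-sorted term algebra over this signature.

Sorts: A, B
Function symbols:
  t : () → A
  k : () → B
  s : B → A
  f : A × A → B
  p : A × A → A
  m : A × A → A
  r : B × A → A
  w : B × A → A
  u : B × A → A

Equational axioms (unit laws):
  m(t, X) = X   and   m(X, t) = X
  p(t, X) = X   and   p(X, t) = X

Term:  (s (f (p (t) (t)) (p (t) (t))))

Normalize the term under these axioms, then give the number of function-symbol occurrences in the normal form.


size = 4

1. (s (f (p (t) (t)) (p (t) (t))))  →  (s (f (t) (p (t) (t))))
2. (s (f (t) (p (t) (t))))  →  (s (f (t) (t)))
normal form: (s (f (t) (t)))


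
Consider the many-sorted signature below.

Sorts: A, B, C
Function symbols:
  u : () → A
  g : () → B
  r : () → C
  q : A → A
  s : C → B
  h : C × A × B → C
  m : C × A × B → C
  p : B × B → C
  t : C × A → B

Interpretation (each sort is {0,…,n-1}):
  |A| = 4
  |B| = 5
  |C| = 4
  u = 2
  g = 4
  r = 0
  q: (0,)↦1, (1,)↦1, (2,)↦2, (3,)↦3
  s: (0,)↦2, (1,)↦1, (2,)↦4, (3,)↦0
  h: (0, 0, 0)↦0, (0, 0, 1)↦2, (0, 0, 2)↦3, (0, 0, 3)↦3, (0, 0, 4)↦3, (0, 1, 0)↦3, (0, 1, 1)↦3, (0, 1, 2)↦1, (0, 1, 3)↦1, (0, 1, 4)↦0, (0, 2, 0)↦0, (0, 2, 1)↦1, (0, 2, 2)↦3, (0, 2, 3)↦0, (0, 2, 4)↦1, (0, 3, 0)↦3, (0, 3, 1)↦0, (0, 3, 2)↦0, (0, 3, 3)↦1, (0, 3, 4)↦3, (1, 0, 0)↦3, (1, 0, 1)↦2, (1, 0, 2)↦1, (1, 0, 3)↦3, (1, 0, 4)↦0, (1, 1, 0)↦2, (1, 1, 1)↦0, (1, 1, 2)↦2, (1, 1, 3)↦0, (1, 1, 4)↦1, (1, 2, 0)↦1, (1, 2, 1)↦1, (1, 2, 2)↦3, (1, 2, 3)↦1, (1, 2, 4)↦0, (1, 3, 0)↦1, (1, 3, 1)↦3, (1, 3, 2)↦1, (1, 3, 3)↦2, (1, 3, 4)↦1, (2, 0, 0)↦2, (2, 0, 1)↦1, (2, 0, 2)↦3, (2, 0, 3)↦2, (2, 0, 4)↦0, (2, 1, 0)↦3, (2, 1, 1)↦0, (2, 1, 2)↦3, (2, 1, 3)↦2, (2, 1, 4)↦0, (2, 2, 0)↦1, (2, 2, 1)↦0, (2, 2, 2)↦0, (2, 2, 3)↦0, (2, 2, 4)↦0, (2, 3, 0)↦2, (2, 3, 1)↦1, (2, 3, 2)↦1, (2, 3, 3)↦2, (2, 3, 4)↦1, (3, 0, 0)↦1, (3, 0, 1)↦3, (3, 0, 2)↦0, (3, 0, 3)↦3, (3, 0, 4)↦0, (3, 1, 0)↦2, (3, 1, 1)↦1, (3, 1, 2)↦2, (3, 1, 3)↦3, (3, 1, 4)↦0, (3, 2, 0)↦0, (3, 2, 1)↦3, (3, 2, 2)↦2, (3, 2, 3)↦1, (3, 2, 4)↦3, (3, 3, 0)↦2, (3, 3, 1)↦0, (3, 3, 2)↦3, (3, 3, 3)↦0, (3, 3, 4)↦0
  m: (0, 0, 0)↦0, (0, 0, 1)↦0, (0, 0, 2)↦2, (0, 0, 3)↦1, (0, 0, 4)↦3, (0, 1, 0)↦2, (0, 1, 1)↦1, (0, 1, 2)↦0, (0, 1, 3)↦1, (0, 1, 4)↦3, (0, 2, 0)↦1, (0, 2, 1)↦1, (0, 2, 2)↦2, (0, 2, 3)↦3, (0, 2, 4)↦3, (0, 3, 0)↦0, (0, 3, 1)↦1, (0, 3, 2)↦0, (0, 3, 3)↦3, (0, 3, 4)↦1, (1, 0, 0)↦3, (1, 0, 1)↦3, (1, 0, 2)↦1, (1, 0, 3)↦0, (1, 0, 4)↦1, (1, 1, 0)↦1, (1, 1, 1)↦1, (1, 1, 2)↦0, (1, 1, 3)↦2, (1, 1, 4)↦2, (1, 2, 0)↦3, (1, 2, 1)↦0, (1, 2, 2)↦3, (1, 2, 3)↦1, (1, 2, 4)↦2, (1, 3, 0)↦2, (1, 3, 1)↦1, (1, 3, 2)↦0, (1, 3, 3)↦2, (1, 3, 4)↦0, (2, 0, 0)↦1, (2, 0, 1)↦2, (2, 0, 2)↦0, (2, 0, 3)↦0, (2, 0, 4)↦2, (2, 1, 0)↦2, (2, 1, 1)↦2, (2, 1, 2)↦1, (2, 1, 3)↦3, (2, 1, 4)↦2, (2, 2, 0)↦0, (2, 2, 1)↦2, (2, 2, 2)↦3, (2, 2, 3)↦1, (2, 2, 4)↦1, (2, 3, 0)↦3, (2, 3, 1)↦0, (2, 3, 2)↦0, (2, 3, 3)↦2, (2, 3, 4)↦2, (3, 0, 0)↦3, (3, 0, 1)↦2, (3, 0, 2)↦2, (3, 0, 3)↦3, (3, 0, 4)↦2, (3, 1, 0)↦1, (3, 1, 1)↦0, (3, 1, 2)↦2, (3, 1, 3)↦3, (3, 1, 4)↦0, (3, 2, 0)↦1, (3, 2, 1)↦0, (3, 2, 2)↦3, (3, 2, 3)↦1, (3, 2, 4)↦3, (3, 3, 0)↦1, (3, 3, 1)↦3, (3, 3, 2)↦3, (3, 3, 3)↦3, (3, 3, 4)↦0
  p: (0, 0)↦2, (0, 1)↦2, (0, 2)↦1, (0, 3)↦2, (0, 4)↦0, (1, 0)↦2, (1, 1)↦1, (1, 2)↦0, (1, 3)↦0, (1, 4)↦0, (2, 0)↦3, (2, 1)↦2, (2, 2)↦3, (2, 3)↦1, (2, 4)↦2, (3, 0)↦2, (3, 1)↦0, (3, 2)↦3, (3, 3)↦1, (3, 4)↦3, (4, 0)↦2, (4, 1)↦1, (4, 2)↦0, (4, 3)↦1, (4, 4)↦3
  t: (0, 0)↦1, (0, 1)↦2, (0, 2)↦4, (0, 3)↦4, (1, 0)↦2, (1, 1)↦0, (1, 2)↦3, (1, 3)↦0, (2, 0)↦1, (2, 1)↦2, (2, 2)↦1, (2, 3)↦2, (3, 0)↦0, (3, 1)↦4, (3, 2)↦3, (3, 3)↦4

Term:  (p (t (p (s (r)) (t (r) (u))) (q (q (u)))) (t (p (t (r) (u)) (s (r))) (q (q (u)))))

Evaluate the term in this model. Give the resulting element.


  r = 0
  (s (r)) = s(0,) = 2
  r = 0
  u = 2
  (t (r) (u)) = t(0, 2) = 4
  (p (s (r)) (t (r) (u))) = p(2, 4) = 2
  u = 2
  (q (u)) = q(2,) = 2
  (q (q (u))) = q(2,) = 2
  (t (p (s (r)) (t (r) (u))) (q (q (u)))) = t(2, 2) = 1
  r = 0
  u = 2
  (t (r) (u)) = t(0, 2) = 4
  r = 0
  (s (r)) = s(0,) = 2
  (p (t (r) (u)) (s (r))) = p(4, 2) = 0
  u = 2
  (q (u)) = q(2,) = 2
  (q (q (u))) = q(2,) = 2
  (t (p (t (r) (u)) (s (r))) (q (q (u)))) = t(0, 2) = 4
  (p (t (p (s (r)) (t (r) (u))) (q (q (u)))) (t (p (t (r) (u)) (s (r))) (q (q (u))))) = p(1, 4) = 0

value = 0


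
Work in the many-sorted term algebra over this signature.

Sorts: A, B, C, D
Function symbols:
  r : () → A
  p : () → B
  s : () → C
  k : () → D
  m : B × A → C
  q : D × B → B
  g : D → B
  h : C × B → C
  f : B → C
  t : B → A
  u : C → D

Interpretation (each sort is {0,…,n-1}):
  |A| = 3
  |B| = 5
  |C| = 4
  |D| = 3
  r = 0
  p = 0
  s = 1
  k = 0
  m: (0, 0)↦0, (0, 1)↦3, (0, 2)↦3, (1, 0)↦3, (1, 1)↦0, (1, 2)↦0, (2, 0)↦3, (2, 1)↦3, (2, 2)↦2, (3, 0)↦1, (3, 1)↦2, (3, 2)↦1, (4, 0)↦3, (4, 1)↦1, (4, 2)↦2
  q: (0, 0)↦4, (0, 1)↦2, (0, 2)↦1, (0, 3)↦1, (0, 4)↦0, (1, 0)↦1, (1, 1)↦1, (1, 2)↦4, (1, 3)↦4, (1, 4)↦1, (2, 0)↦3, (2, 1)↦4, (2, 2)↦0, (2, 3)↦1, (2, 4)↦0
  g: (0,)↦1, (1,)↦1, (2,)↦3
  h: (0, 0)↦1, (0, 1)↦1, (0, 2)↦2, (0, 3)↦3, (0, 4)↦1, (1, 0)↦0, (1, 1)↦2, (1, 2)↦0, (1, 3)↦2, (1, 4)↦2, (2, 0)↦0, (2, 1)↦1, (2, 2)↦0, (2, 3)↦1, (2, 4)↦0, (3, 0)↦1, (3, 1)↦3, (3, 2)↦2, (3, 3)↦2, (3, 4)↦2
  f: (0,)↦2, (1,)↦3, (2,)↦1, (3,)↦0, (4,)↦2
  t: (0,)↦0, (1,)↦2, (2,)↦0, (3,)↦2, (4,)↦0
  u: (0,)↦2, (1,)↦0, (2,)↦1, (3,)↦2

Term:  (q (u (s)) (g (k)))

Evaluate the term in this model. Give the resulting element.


  s = 1
  (u (s)) = u(1,) = 0
  k = 0
  (g (k)) = g(0,) = 1
  (q (u (s)) (g (k))) = q(0, 1) = 2

value = 2


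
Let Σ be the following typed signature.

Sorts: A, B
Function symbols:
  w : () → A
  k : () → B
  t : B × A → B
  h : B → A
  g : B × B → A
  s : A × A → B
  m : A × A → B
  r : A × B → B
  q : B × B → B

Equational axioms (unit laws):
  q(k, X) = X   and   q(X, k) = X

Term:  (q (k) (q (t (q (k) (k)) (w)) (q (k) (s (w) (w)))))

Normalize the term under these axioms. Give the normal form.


1. (q (k) (q (t (q (k) (k)) (w)) (q (k) (s (w) (w)))))  →  (q (t (q (k) (k)) (w)) (q (k) (s (w) (w))))
2. (q (t (q (k) (k)) (w)) (q (k) (s (w) (w))))  →  (q (t (k) (w)) (q (k) (s (w) (w))))
3. (q (t (k) (w)) (q (k) (s (w) (w))))  →  (q (t (k) (w)) (s (w) (w)))

normal form = (q (t (k) (w)) (s (w) (w)))


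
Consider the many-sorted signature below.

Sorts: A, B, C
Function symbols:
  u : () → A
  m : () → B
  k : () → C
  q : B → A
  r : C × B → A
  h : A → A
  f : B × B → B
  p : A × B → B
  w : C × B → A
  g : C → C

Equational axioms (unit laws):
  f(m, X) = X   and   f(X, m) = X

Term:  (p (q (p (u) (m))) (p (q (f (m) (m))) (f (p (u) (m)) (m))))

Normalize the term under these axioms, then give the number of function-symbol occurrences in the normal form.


1. (p (q (p (u) (m))) (p (q (f (m) (m))) (f (p (u) (m)) (m))))  →  (p (q (p (u) (m))) (p (q (m)) (f (p (u) (m)) (m))))
2. (p (q (p (u) (m))) (p (q (m)) (f (p (u) (m)) (m))))  →  (p (q (p (u) (m))) (p (q (m)) (p (u) (m))))
normal form: (p (q (p (u) (m))) (p (q (m)) (p (u) (m))))

size = 11


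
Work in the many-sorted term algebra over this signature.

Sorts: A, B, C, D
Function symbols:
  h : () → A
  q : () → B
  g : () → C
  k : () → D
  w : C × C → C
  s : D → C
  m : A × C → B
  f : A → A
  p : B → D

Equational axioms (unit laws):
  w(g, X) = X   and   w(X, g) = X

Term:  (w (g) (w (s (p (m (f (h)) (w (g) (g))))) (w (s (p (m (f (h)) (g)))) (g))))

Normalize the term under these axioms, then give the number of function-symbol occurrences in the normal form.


size = 13

1. (w (g) (w (s (p (m (f (h)) (w (g) (g))))) (w (s (p (m (f (h)) (g)))) (g))))  →  (w (s (p (m (f (h)) (w (g) (g))))) (w (s (p (m (f (h)) (g)))) (g)))
2. (w (s (p (m (f (h)) (w (g) (g))))) (w (s (p (m (f (h)) (g)))) (g)))  →  (w (s (p (m (f (h)) (g)))) (w (s (p (m (f (h)) (g)))) (g)))
3. (w (s (p (m (f (h)) (g)))) (w (s (p (m (f (h)) (g)))) (g)))  →  (w (s (p (m (f (h)) (g)))) (s (p (m (f (h)) (g)))))
normal form: (w (s (p (m (f (h)) (g)))) (s (p (m (f (h)) (g)))))


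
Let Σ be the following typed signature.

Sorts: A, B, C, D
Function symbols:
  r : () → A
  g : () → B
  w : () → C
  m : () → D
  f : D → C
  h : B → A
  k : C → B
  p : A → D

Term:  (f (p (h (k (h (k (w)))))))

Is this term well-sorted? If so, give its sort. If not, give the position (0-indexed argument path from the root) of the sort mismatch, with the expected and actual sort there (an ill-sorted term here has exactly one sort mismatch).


            (w) : C
          (k (w)) : B
        (h (k (w))) : A
      (k (h (k (w)))) : ✗ arg 0 at [0, 0, 0, 0] has sort A, expected C

ill-sorted at position [0, 0, 0, 0]: expected C, got A


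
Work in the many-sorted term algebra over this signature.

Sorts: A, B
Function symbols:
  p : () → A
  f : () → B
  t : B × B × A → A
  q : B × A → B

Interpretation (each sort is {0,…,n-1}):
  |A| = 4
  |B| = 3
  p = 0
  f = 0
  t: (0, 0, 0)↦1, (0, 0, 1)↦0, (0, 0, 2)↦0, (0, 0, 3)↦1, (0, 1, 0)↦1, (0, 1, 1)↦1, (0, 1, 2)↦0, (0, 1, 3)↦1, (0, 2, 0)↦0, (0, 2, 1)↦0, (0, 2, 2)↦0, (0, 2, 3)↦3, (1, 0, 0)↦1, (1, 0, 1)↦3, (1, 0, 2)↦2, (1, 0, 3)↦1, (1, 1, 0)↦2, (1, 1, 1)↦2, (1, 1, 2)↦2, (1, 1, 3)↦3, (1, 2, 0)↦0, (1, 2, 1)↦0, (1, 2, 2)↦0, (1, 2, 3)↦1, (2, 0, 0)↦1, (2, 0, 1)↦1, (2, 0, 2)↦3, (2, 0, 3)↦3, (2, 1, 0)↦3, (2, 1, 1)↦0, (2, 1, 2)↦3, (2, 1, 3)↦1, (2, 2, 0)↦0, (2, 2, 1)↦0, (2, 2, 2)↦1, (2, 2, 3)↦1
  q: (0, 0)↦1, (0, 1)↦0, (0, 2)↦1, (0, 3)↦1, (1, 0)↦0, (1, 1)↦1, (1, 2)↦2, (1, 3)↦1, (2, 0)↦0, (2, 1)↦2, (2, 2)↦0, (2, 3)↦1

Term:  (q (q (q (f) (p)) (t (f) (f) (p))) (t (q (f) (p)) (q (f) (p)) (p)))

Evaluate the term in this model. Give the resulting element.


value = 2

  f = 0
  p = 0
  (q (f) (p)) = q(0, 0) = 1
  f = 0
  f = 0
  p = 0
  (t (f) (f) (p)) = t(0, 0, 0) = 1
  (q (q (f) (p)) (t (f) (f) (p))) = q(1, 1) = 1
  f = 0
  p = 0
  (q (f) (p)) = q(0, 0) = 1
  f = 0
  p = 0
  (q (f) (p)) = q(0, 0) = 1
  p = 0
  (t (q (f) (p)) (q (f) (p)) (p)) = t(1, 1, 0) = 2
  (q (q (q (f) (p)) (t (f) (f) (p))) (t (q (f) (p)) (q (f) (p)) (p))) = q(1, 2) = 2


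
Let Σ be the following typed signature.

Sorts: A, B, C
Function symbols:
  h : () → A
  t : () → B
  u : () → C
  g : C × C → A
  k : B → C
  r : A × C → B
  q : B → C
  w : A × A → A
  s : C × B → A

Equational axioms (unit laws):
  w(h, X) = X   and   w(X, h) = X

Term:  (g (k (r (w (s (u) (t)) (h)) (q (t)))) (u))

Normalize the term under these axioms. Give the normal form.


normal form = (g (k (r (s (u) (t)) (q (t)))) (u))

1. (g (k (r (w (s (u) (t)) (h)) (q (t)))) (u))  →  (g (k (r (s (u) (t)) (q (t)))) (u))


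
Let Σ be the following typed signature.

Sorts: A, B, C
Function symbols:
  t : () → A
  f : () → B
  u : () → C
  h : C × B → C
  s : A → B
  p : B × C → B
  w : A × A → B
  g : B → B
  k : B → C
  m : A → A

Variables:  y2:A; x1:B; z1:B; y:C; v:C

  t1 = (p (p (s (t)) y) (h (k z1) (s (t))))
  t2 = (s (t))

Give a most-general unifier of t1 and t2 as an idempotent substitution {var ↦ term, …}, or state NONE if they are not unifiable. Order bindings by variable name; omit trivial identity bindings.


NONE (not unifiable)

head clash or occurs-check failure — not unifiable


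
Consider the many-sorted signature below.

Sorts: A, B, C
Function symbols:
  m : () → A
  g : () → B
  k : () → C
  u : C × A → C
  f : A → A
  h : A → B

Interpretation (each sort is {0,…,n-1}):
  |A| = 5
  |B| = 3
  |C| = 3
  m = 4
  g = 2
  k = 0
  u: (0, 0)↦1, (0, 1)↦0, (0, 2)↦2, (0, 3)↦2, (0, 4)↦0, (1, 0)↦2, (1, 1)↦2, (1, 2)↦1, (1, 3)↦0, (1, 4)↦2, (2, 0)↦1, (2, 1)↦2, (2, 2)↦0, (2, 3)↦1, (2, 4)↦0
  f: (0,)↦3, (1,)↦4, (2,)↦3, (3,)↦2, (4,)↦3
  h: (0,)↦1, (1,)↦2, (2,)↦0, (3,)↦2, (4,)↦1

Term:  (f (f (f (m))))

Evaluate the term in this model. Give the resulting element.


value = 3

  m = 4
  (f (m)) = f(4,) = 3
  (f (f (m))) = f(3,) = 2
  (f (f (f (m)))) = f(2,) = 3


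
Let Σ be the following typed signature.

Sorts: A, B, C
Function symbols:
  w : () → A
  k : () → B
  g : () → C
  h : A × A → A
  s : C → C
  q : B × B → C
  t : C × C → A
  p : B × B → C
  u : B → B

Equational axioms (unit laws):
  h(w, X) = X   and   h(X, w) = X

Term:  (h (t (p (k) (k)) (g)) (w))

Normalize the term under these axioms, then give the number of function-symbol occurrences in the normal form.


1. (h (t (p (k) (k)) (g)) (w))  →  (t (p (k) (k)) (g))
normal form: (t (p (k) (k)) (g))

size = 5


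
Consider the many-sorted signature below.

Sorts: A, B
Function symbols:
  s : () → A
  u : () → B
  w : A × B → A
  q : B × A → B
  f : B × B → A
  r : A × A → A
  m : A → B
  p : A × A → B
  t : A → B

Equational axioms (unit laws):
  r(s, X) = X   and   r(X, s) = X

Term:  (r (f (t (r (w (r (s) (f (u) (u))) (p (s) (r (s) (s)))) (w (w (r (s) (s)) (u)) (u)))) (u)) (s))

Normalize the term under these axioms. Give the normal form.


normal form = (f (t (r (w (f (u) (u)) (p (s) (s))) (w (w (s) (u)) (u)))) (u))

1. (r (f (t (r (w (r (s) (f (u) (u))) (p (s) (r (s) (s)))) (w (w (r (s) (s)) (u)) (u)))) (u)) (s))  →  (f (t (r (w (r (s) (f (u) (u))) (p (s) (r (s) (s)))) (w (w (r (s) (s)) (u)) (u)))) (u))
2. (f (t (r (w (r (s) (f (u) (u))) (p (s) (r (s) (s)))) (w (w (r (s) (s)) (u)) (u)))) (u))  →  (f (t (r (w (f (u) (u)) (p (s) (r (s) (s)))) (w (w (r (s) (s)) (u)) (u)))) (u))
3. (f (t (r (w (f (u) (u)) (p (s) (r (s) (s)))) (w (w (r (s) (s)) (u)) (u)))) (u))  →  (f (t (r (w (f (u) (u)) (p (s) (s))) (w (w (r (s) (s)) (u)) (u)))) (u))
4. (f (t (r (w (f (u) (u)) (p (s) (s))) (w (w (r (s) (s)) (u)) (u)))) (u))  →  (f (t (r (w (f (u) (u)) (p (s) (s))) (w (w (s) (u)) (u)))) (u))


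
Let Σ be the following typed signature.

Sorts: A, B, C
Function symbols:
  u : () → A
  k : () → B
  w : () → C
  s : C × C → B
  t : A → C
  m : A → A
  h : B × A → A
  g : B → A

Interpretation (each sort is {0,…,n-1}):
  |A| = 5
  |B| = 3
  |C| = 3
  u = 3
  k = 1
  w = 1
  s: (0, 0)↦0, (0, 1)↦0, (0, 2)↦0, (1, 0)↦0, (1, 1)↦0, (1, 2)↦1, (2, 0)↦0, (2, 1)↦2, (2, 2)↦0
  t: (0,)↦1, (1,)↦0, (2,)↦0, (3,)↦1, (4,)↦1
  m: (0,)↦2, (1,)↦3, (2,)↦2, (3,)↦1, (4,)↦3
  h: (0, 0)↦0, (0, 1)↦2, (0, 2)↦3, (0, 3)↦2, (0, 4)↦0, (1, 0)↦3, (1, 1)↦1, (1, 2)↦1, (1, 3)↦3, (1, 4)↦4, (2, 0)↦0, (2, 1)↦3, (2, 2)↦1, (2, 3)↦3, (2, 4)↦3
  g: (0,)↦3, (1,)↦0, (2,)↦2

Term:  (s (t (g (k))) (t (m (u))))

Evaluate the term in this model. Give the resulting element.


  k = 1
  (g (k)) = g(1,) = 0
  (t (g (k))) = t(0,) = 1
  u = 3
  (m (u)) = m(3,) = 1
  (t (m (u))) = t(1,) = 0
  (s (t (g (k))) (t (m (u)))) = s(1, 0) = 0

value = 0


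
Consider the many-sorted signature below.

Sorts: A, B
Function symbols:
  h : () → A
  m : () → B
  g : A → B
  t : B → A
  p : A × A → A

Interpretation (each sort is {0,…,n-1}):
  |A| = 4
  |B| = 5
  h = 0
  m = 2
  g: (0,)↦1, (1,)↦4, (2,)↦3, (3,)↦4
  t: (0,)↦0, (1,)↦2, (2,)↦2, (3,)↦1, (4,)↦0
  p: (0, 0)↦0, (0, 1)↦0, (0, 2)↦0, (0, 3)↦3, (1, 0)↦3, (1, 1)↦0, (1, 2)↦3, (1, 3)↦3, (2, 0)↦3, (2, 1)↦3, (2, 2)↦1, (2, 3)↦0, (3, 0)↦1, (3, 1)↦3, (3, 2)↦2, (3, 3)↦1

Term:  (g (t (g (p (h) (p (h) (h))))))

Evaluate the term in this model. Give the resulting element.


  h = 0
  h = 0
  h = 0
  (p (h) (h)) = p(0, 0) = 0
  (p (h) (p (h) (h))) = p(0, 0) = 0
  (g (p (h) (p (h) (h)))) = g(0,) = 1
  (t (g (p (h) (p (h) (h))))) = t(1,) = 2
  (g (t (g (p (h) (p (h) (h)))))) = g(2,) = 3

value = 3


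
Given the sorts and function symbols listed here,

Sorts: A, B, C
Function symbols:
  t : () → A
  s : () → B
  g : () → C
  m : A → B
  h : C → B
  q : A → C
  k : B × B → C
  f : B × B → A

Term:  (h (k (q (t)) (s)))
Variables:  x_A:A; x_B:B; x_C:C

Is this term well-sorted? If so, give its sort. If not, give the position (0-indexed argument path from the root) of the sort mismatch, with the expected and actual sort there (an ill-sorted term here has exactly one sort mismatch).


ill-sorted at position [0, 0]: expected B, got C

      (t) : A
    (q (t)) : C
    (s) : B
  (k (q (t)) (s)) : ✗ arg 0 at [0, 0] has sort C, expected B


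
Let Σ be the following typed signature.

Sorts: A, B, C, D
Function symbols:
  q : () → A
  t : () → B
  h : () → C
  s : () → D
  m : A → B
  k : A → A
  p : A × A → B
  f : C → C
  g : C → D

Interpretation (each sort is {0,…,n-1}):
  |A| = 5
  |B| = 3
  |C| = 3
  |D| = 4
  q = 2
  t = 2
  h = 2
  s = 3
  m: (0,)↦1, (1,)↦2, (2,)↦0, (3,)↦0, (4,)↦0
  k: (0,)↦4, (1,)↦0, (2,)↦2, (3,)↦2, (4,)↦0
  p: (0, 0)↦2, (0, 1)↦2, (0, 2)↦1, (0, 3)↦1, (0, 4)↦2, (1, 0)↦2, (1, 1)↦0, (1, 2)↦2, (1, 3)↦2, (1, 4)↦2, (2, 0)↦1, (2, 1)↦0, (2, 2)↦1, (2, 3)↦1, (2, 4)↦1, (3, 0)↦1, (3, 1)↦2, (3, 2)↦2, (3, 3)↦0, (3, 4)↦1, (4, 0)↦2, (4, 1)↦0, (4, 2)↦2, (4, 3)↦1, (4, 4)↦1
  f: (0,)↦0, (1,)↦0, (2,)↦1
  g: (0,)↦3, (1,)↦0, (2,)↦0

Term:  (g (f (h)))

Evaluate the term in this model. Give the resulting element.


  h = 2
  (f (h)) = f(2,) = 1
  (g (f (h))) = g(1,) = 0

value = 0


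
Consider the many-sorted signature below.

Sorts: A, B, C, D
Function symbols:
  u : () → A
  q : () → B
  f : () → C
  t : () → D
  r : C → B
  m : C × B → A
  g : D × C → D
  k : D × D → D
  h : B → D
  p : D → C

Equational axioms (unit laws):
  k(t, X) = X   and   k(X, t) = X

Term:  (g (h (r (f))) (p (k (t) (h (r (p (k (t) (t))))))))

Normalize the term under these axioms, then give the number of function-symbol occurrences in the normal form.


1. (g (h (r (f))) (p (k (t) (h (r (p (k (t) (t))))))))  →  (g (h (r (f))) (p (h (r (p (k (t) (t)))))))
2. (g (h (r (f))) (p (h (r (p (k (t) (t)))))))  →  (g (h (r (f))) (p (h (r (p (t))))))
normal form: (g (h (r (f))) (p (h (r (p (t))))))

size = 9


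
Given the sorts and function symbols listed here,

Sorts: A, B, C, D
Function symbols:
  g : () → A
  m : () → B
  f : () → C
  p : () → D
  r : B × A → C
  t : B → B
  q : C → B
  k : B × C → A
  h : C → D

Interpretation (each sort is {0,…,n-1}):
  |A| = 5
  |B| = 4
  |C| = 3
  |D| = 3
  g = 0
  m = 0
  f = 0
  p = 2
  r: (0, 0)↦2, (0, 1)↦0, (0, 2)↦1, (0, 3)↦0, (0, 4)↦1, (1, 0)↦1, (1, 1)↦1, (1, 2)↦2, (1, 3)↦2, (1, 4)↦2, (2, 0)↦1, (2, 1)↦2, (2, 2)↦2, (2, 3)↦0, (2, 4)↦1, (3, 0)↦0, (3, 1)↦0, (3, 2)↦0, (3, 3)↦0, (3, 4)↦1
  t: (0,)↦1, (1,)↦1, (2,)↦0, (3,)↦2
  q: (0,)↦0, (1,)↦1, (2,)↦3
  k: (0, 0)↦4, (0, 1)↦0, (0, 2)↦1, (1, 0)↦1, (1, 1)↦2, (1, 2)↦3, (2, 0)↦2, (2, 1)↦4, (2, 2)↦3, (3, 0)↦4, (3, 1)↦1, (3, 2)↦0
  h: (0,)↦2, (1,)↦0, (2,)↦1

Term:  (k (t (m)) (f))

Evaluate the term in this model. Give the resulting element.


value = 1

  m = 0
  (t (m)) = t(0,) = 1
  f = 0
  (k (t (m)) (f)) = k(1, 0) = 1


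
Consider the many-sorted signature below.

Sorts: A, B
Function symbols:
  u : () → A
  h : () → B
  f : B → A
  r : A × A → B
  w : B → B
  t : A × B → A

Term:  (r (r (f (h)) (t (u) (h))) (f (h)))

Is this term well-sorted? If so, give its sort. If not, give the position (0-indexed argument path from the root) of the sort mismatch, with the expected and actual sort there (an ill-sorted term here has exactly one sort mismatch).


ill-sorted at position [0]: expected A, got B

      (h) : B
    (f (h)) : A
      (u) : A
      (h) : B
    (t (u) (h)) : A
  (r (f (h)) (t (u) (h))) : B
    (h) : B
  (f (h)) : A
(r (r (f (h)) (t (u) (h))) (f (h))) : ✗ arg 0 at [0] has sort B, expected A


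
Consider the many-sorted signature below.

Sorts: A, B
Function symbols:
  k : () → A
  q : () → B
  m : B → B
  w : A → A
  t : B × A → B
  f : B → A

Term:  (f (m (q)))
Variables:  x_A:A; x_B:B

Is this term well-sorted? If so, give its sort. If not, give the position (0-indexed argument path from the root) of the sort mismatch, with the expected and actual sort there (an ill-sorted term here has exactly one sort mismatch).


    (q) : B
  (m (q)) : B
(f (m (q))) : A

well-sorted; sort = A


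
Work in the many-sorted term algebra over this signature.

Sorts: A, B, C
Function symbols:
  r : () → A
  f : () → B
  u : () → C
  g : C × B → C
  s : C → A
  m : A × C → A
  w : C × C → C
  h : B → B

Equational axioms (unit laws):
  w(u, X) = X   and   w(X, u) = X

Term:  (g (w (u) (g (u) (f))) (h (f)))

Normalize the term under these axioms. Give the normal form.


1. (g (w (u) (g (u) (f))) (h (f)))  →  (g (g (u) (f)) (h (f)))

normal form = (g (g (u) (f)) (h (f)))


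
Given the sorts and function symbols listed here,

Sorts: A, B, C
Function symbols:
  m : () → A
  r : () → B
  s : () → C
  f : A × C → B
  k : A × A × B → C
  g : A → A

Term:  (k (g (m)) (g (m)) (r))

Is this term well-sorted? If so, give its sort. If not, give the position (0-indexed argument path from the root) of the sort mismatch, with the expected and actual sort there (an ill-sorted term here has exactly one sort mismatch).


    (m) : A
  (g (m)) : A
    (m) : A
  (g (m)) : A
  (r) : B
(k (g (m)) (g (m)) (r)) : C

well-sorted; sort = C


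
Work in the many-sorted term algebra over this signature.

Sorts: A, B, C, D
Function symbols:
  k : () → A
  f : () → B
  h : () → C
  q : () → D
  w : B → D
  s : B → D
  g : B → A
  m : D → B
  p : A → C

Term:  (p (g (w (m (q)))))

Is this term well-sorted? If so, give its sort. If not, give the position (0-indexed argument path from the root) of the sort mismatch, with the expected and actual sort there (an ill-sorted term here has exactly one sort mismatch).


        (q) : D
      (m (q)) : B
    (w (m (q))) : D
  (g (w (m (q)))) : ✗ arg 0 at [0, 0] has sort D, expected B

ill-sorted at position [0, 0]: expected B, got D


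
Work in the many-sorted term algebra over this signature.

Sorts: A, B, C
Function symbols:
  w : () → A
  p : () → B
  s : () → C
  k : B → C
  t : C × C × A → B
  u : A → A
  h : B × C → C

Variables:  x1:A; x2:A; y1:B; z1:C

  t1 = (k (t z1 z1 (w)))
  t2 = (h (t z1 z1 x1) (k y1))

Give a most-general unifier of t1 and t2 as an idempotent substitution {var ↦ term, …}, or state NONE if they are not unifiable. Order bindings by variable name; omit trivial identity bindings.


head clash or occurs-check failure — not unifiable

NONE (not unifiable)


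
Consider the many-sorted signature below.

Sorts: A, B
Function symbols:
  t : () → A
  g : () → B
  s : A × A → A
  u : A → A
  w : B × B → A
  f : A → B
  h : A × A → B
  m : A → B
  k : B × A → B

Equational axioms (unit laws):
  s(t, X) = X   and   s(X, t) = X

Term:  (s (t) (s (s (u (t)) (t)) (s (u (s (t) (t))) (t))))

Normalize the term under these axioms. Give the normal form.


1. (s (t) (s (s (u (t)) (t)) (s (u (s (t) (t))) (t))))  →  (s (s (u (t)) (t)) (s (u (s (t) (t))) (t)))
2. (s (s (u (t)) (t)) (s (u (s (t) (t))) (t)))  →  (s (u (t)) (s (u (s (t) (t))) (t)))
3. (s (u (t)) (s (u (s (t) (t))) (t)))  →  (s (u (t)) (u (s (t) (t))))
4. (s (u (t)) (u (s (t) (t))))  →  (s (u (t)) (u (t)))

normal form = (s (u (t)) (u (t)))


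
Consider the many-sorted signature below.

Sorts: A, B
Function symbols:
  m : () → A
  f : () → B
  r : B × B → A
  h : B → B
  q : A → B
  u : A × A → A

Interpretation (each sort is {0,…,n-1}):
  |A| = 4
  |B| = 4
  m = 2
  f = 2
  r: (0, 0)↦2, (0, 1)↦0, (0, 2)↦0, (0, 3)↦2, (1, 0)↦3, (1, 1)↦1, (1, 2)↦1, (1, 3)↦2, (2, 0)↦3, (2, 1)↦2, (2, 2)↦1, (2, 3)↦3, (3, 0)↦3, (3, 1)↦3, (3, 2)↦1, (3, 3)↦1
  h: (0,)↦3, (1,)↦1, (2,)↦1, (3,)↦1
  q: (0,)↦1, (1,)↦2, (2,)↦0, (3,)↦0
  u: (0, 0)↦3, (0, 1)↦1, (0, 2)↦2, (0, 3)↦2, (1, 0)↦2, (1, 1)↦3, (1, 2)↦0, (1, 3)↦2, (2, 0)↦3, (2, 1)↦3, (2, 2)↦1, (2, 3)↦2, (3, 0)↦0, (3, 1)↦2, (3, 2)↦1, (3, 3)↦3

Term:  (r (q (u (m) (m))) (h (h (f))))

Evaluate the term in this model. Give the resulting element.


  m = 2
  m = 2
  (u (m) (m)) = u(2, 2) = 1
  (q (u (m) (m))) = q(1,) = 2
  f = 2
  (h (f)) = h(2,) = 1
  (h (h (f))) = h(1,) = 1
  (r (q (u (m) (m))) (h (h (f)))) = r(2, 1) = 2

value = 2


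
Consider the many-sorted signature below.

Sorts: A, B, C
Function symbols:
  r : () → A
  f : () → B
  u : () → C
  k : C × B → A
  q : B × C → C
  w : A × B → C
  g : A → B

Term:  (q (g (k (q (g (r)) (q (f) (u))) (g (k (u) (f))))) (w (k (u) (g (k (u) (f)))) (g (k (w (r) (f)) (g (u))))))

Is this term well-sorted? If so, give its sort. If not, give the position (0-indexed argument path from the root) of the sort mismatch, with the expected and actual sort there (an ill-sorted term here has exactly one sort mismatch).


          (r) : A
        (g (r)) : B
          (f) : B
          (u) : C
        (q (f) (u)) : C
      (q (g (r)) (q (f) (u))) : C
          (u) : C
          (f) : B
        (k (u) (f)) : A
      (g (k (u) (f))) : B
    (k (q (g (r)) (q (f) (u))) (g (k (u) (f)))) : A
  (g (k (q (g (r)) (q (f) (u))) (g (k (u) (f))))) : B
      (u) : C
          (u) : C
          (f) : B
        (k (u) (f)) : A
      (g (k (u) (f))) : B
    (k (u) (g (k (u) (f)))) : A
          (r) : A
          (f) : B
        (w (r) (f)) : C
          (u) : C
        (g (u)) : ✗ arg 0 at [1, 1, 0, 1, 0] has sort C, expected A

ill-sorted at position [1, 1, 0, 1, 0]: expected A, got C


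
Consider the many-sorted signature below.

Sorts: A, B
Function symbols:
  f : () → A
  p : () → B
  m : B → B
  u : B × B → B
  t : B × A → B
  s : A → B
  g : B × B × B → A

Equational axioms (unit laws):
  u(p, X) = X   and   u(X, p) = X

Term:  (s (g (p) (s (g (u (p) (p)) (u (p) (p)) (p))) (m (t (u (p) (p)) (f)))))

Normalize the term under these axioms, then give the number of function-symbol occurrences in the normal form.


size = 12

1. (s (g (p) (s (g (u (p) (p)) (u (p) (p)) (p))) (m (t (u (p) (p)) (f)))))  →  (s (g (p) (s (g (p) (u (p) (p)) (p))) (m (t (u (p) (p)) (f)))))
2. (s (g (p) (s (g (p) (u (p) (p)) (p))) (m (t (u (p) (p)) (f)))))  →  (s (g (p) (s (g (p) (p) (p))) (m (t (u (p) (p)) (f)))))
3. (s (g (p) (s (g (p) (p) (p))) (m (t (u (p) (p)) (f)))))  →  (s (g (p) (s (g (p) (p) (p))) (m (t (p) (f)))))
normal form: (s (g (p) (s (g (p) (p) (p))) (m (t (p) (f)))))


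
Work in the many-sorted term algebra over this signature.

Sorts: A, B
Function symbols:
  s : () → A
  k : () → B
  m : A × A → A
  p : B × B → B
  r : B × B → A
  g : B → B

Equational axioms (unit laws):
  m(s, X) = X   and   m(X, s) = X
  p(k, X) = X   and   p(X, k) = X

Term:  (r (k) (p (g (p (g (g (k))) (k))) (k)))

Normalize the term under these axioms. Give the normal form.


normal form = (r (k) (g (g (g (k)))))

1. (r (k) (p (g (p (g (g (k))) (k))) (k)))  →  (r (k) (g (p (g (g (k))) (k))))
2. (r (k) (g (p (g (g (k))) (k))))  →  (r (k) (g (g (g (k)))))


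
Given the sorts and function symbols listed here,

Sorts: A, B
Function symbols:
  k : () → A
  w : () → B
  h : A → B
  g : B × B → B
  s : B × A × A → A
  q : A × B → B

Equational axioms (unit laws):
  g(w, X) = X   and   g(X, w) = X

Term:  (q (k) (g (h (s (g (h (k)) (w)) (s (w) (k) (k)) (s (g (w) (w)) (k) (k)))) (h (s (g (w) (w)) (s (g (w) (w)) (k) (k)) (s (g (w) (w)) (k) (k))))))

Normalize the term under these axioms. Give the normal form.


1. (q (k) (g (h (s (g (h (k)) (w)) (s (w) (k) (k)) (s (g (w) (w)) (k) (k)))) (h (s (g (w) (w)) (s (g (w) (w)) (k) (k)) (s (g (w) (w)) (k) (k))))))  →  (q (k) (g (h (s (h (k)) (s (w) (k) (k)) (s (g (w) (w)) (k) (k)))) (h (s (g (w) (w)) (s (g (w) (w)) (k) (k)) (s (g (w) (w)) (k) (k))))))
2. (q (k) (g (h (s (h (k)) (s (w) (k) (k)) (s (g (w) (w)) (k) (k)))) (h (s (g (w) (w)) (s (g (w) (w)) (k) (k)) (s (g (w) (w)) (k) (k))))))  →  (q (k) (g (h (s (h (k)) (s (w) (k) (k)) (s (w) (k) (k)))) (h (s (g (w) (w)) (s (g (w) (w)) (k) (k)) (s (g (w) (w)) (k) (k))))))
3. (q (k) (g (h (s (h (k)) (s (w) (k) (k)) (s (w) (k) (k)))) (h (s (g (w) (w)) (s (g (w) (w)) (k) (k)) (s (g (w) (w)) (k) (k))))))  →  (q (k) (g (h (s (h (k)) (s (w) (k) (k)) (s (w) (k) (k)))) (h (s (w) (s (g (w) (w)) (k) (k)) (s (g (w) (w)) (k) (k))))))
4. (q (k) (g (h (s (h (k)) (s (w) (k) (k)) (s (w) (k) (k)))) (h (s (w) (s (g (w) (w)) (k) (k)) (s (g (w) (w)) (k) (k))))))  →  (q (k) (g (h (s (h (k)) (s (w) (k) (k)) (s (w) (k) (k)))) (h (s (w) (s (w) (k) (k)) (s (g (w) (w)) (k) (k))))))
5. (q (k) (g (h (s (h (k)) (s (w) (k) (k)) (s (w) (k) (k)))) (h (s (w) (s (w) (k) (k)) (s (g (w) (w)) (k) (k))))))  →  (q (k) (g (h (s (h (k)) (s (w) (k) (k)) (s (w) (k) (k)))) (h (s (w) (s (w) (k) (k)) (s (w) (k) (k))))))

normal form = (q (k) (g (h (s (h (k)) (s (w) (k) (k)) (s (w) (k) (k)))) (h (s (w) (s (w) (k) (k)) (s (w) (k) (k))))))


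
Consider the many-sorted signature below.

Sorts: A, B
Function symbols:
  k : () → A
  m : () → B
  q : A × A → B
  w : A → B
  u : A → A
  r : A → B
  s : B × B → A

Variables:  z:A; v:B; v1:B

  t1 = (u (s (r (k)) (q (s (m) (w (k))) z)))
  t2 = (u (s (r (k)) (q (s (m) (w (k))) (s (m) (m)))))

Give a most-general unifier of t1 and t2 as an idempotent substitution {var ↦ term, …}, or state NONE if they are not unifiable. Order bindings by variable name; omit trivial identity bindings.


{z ↦ (s (m) (m))}


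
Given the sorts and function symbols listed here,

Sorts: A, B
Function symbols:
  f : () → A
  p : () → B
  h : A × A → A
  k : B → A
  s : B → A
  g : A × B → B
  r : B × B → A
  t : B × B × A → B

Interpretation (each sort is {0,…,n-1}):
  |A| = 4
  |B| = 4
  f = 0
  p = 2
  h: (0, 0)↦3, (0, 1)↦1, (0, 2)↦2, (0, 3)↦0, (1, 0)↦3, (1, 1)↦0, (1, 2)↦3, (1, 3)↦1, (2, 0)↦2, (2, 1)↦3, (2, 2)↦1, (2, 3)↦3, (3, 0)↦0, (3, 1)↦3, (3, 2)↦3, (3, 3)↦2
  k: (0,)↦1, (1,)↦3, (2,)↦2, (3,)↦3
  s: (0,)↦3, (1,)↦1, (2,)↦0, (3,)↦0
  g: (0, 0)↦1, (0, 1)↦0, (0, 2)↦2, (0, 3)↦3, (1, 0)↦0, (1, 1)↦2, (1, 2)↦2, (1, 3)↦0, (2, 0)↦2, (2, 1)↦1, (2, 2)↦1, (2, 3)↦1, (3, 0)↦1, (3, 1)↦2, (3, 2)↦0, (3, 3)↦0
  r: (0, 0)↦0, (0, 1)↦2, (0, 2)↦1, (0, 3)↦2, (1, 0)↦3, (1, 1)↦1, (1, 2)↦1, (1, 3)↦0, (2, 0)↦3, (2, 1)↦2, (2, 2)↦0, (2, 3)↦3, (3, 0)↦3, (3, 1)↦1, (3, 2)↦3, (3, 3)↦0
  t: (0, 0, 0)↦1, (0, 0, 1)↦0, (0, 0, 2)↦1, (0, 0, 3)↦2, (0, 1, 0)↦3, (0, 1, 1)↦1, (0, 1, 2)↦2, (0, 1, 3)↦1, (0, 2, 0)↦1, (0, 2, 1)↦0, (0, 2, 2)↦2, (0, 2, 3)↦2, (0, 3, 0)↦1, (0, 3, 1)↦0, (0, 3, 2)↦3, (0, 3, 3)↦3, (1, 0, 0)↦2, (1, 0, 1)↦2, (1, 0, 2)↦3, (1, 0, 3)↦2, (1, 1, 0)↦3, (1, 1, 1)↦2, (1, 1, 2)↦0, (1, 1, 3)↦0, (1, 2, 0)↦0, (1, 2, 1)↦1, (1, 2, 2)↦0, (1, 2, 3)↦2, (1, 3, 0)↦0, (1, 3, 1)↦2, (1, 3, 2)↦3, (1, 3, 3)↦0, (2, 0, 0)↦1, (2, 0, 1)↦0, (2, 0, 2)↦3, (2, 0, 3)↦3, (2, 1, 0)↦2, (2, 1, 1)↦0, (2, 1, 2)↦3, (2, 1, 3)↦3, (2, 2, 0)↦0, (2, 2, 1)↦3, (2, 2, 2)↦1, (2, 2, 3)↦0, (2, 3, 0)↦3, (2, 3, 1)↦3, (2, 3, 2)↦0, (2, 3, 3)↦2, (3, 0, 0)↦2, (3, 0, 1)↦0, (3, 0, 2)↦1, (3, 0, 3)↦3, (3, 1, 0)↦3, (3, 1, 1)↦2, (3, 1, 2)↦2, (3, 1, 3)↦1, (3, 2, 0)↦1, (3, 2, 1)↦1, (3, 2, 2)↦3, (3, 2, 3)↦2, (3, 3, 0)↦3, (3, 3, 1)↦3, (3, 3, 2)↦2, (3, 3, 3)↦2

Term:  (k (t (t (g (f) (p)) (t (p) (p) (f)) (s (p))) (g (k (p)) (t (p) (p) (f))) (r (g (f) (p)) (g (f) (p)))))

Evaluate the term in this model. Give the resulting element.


value = 1

  f = 0
  p = 2
  (g (f) (p)) = g(0, 2) = 2
  p = 2
  p = 2
  f = 0
  (t (p) (p) (f)) = t(2, 2, 0) = 0
  p = 2
  (s (p)) = s(2,) = 0
  (t (g (f) (p)) (t (p) (p) (f)) (s (p))) = t(2, 0, 0) = 1
  p = 2
  (k (p)) = k(2,) = 2
  p = 2
  p = 2
  f = 0
  (t (p) (p) (f)) = t(2, 2, 0) = 0
  (g (k (p)) (t (p) (p) (f))) = g(2, 0) = 2
  f = 0
  p = 2
  (g (f) (p)) = g(0, 2) = 2
  f = 0
  p = 2
  (g (f) (p)) = g(0, 2) = 2
  (r (g (f) (p)) (g (f) (p))) = r(2, 2) = 0
  (t (t (g (f) (p)) (t (p) (p) (f)) (s (p))) (g (k (p)) (t (p) (p) (f))) (r (g (f) (p)) (g (f) (p)))) = t(1, 2, 0) = 0
  (k (t (t (g (f) (p)) (t (p) (p) (f)) (s (p))) (g (k (p)) (t (p) (p) (f))) (r (g (f) (p)) (g (f) (p))))) = k(0,) = 1


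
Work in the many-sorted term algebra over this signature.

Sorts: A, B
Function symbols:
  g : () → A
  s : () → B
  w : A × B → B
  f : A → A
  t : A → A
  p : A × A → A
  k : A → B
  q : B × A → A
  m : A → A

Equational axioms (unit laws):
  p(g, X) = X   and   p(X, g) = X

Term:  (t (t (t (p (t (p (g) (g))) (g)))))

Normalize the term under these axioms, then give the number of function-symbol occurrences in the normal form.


1. (t (t (t (p (t (p (g) (g))) (g)))))  →  (t (t (t (t (p (g) (g))))))
2. (t (t (t (t (p (g) (g))))))  →  (t (t (t (t (g)))))
normal form: (t (t (t (t (g)))))

size = 5


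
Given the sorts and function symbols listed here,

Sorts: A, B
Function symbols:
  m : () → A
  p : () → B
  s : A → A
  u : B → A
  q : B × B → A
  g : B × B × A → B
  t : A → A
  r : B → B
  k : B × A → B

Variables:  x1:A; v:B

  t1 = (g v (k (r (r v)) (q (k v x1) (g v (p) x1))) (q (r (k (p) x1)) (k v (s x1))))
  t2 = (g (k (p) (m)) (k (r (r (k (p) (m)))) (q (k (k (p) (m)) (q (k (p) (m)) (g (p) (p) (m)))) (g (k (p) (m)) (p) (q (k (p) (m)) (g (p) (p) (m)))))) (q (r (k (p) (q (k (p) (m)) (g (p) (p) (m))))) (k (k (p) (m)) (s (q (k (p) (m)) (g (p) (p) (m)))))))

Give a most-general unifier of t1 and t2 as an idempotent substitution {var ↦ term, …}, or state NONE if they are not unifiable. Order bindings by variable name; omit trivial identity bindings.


{v ↦ (k (p) (m)), x1 ↦ (q (k (p) (m)) (g (p) (p) (m)))}


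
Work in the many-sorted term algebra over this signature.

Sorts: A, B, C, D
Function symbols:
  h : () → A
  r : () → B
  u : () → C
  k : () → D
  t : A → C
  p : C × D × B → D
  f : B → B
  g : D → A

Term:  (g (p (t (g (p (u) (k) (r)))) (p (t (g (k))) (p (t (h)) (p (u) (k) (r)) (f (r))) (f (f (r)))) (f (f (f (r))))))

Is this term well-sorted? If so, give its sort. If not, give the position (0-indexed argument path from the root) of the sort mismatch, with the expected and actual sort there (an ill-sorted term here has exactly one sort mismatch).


          (u) : C
          (k) : D
          (r) : B
        (p (u) (k) (r)) : D
      (g (p (u) (k) (r))) : A
    (t (g (p (u) (k) (r)))) : C
          (k) : D
        (g (k)) : A
      (t (g (k))) : C
          (h) : A
        (t (h)) : C
          (u) : C
          (k) : D
          (r) : B
        (p (u) (k) (r)) : D
          (r) : B
        (f (r)) : B
      (p (t (h)) (p (u) (k) (r)) (f (r))) : D
          (r) : B
        (f (r)) : B
      (f (f (r))) : B
    (p (t (g (k))) (p (t (h)) (p (u) (k) (r)) (f (r))) (f (f (r)))) : D
          (r) : B
        (f (r)) : B
      (f (f (r))) : B
    (f (f (f (r)))) : B
  (p (t (g (p (u) (k) (r)))) (p (t (g (k))) (p (t (h)) (p (u) (k) (r)) (f (r))) (f (f (r)))) (f (f (f (r))))) : D
(g (p (t (g (p (u) (k) (r)))) (p (t (g (k))) (p (t (h)) (p (u) (k) (r)) (f (r))) (f (f (r)))) (f (f (f (r)))))) : A

well-sorted; sort = A
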